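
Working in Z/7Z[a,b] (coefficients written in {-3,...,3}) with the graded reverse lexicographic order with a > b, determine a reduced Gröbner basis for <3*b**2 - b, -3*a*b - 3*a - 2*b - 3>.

f_1 = 3*b**2 - b, LT = b**2.
f_2 = -3*a*b - 3*a - 2*b - 3, LT = a*b.

S(f_1,f_2): lcm = a*b**2. S = a*b - 3*b**2 - b.
  reduce S modulo (f_1, f_2):
  remainder -a + 2*b - 1 ≠ 0; add g_3 = -a + 2*b - 1 to the basis.

The other S-polynomials (S(f_1,g_3), S(f_2,g_3)) all reduce to 0 modulo the current basis, so we have a Gröbner basis.
Inter-reduce: drop elements whose leading term is divisible by another's, tail-reduce, and make monic.

G = {b**2 + 2*b, a - 2*b + 1}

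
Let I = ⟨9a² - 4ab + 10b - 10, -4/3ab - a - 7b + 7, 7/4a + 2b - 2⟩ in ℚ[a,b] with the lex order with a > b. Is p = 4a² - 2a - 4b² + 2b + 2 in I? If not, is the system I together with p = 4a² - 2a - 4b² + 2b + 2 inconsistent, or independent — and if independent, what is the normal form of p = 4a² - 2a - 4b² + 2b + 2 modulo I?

First compute the reduced Gröbner basis of I by Buchberger's algorithm.
f_1 = 9a² - 4ab + 10b - 10, LT = a².
f_2 = -4/3ab - a - 7b + 7, LT = ab.
f_3 = 7/4a + 2b - 2, LT = a.

S(f_1,f_2): lcm = a²b. S = -¾a² - 4/9ab² - 21/4ab + 21/4a + 10/9b² - 10/9b.
  reduce S modulo (f_1, f_2, f_3):
  remainder 31/9b² + 2081/144b - 859/48 ≠ 0; add h_4 = 31/9b² + 2081/144b - 859/48 to the basis.

S(f_1,f_3): lcm = a². S = -100/63ab + 8/7a + 10/9b - 10/9.
  reduce S modulo (f_1, f_2, f_3, h_4):
  remainder 61/9b - 61/9 ≠ 0; add h_5 = 61/9b - 61/9 to the basis.

The other S-polynomials (S(f_2,f_3), S(f_1,h_4), S(f_2,h_4), S(f_3,h_4), S(f_1,h_5), S(f_2,h_5), S(f_3,h_5), S(h_4,h_5)) all reduce to 0 modulo the current basis, so we have a Gröbner basis.
Inter-reduce: drop elements whose leading term is divisible by another's, tail-reduce, and make monic.
Reduced Gröbner basis: {a, b - 1}.
Label its elements g_1 = a, g_2 = b - 1.

Reduce p = 4a² - 2a - 4b² + 2b + 2 modulo G:
  leading term a²: subtract (4a)·g_1 from 4a² - 2a - 4b² + 2b + 2 → -2a - 4b² + 2b + 2
  leading term a: subtract (-2)·g_1 from -2a - 4b² + 2b + 2 → -4b² + 2b + 2
  leading term b²: subtract (-4b)·g_2 from -4b² + 2b + 2 → -2b + 2
  leading term b: subtract (-2)·g_2 from -2b + 2 → 0
  normal form = 0.
Since the normal form is 0, p ∈ I.

4a² - 2a - 4b² + 2b + 2 lies in I (it reduces to 0).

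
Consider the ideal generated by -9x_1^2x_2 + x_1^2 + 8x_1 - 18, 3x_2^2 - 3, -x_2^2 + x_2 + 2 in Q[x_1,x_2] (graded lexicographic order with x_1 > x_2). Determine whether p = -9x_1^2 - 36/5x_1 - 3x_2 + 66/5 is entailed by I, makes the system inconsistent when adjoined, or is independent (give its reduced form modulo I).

First compute the reduced Gröbner basis of I by Buchberger's algorithm.
f_1 = -9x_1^2x_2 + x_1^2 + 8x_1 - 18, LT = x_1^2x_2.
f_2 = 3x_2^2 - 3, LT = x_2^2.
f_3 = -x_2^2 + x_2 + 2, LT = x_2^2.

S(f_1,f_2): lcm = x_1^2x_2^2. S = -1/9x_1^2x_2 + x_1^2 - 8/9x_1x_2 + 2x_2.
  leading term x_1^2x_2: subtract (1/81)·f_1 from -1/9x_1^2x_2 + x_1^2 - 8/9x_1x_2 + 2x_2 → 80/81x_1^2 - 8/9x_1x_2 - 8/81x_1 + 2x_2 + 2/9
  leading term x_1^2: no divisor's leading term divides it; move 80/81x_1^2 to the remainder.
  leading term x_1x_2: no divisor's leading term divides it; move -8/9x_1x_2 to the remainder.
  leading term x_1: no divisor's leading term divides it; move -8/81x_1 to the remainder.
  leading term x_2: no divisor's leading term divides it; move 2x_2 to the remainder.
  leading term 1: no divisor's leading term divides it; move 2/9 to the remainder.
  remainder 80/81x_1^2 - 8/9x_1x_2 - 8/81x_1 + 2x_2 + 2/9 ≠ 0; add h_4 = 80/81x_1^2 - 8/9x_1x_2 - 8/81x_1 + 2x_2 + 2/9 to the basis.

S(f_1,f_3): lcm = x_1^2x_2^2. S = 8/9x_1^2x_2 + 2x_1^2 - 8/9x_1x_2 + 2x_2.
  leading term x_1^2x_2: subtract (-8/81)·f_1 from 8/9x_1^2x_2 + 2x_1^2 - 8/9x_1x_2 + 2x_2 → 170/81x_1^2 - 8/9x_1x_2 + 64/81x_1 + 2x_2 - 16/9
  leading term x_1^2: subtract (17/8)·h_4 from 170/81x_1^2 - 8/9x_1x_2 + 64/81x_1 + 2x_2 - 16/9 → x_1x_2 + x_1 - 9/4x_2 - 9/4
  leading term x_1x_2: no divisor's leading term divides it; move x_1x_2 to the remainder.
  leading term x_1: no divisor's leading term divides it; move x_1 to the remainder.
  leading term x_2: no divisor's leading term divides it; move -9/4x_2 to the remainder.
  leading term 1: no divisor's leading term divides it; move -9/4 to the remainder.
  remainder x_1x_2 + x_1 - 9/4x_2 - 9/4 ≠ 0; add h_5 = x_1x_2 + x_1 - 9/4x_2 - 9/4 to the basis.

S(f_2,f_3): lcm = x_2^2. S = x_2 + 1.
  leading term x_2: no divisor's leading term divides it; move x_2 to the remainder.
  leading term 1: no divisor's leading term divides it; move 1 to the remainder.
  remainder x_2 + 1 ≠ 0; add h_6 = x_2 + 1 to the basis.

S(f_1,h_4): lcm = x_1^2x_2. S = 9/10x_1x_2^2 - 1/9x_1^2 + 1/10x_1x_2 - 81/40x_2^2 - 8/9x_1 - 9/40x_2 + 2.
  leading term x_1x_2^2: subtract (3/10x_1)·f_2 from 9/10x_1x_2^2 - 1/9x_1^2 + 1/10x_1x_2 - 81/40x_2^2 - 8/9x_1 - 9/40x_2 + 2 → -1/9x_1^2 + 1/10x_1x_2 - 81/40x_2^2 + 1/90x_1 - 9/40x_2 + 2
  leading term x_1^2: subtract (-9/80)·h_4 from -1/9x_1^2 + 1/10x_1x_2 - 81/40x_2^2 + 1/90x_1 - 9/40x_2 + 2 → -81/40x_2^2 + 81/40
  leading term x_2^2: subtract (-27/40)·f_2 from -81/40x_2^2 + 81/40 → 0
  remainder 0.

S(f_2,h_4): leading monomials are coprime, so the S-polynomial reduces to 0 (Buchberger's first criterion).
S(f_3,h_4): leading monomials are coprime, so the S-polynomial reduces to 0 (Buchberger's first criterion).
S(f_1,h_5): lcm = x_1^2x_2. S = -10/9x_1^2 + 9/4x_1x_2 + 49/36x_1 + 2.
  leading term x_1^2: subtract (-9/8)·h_4 from -10/9x_1^2 + 9/4x_1x_2 + 49/36x_1 + 2 → 5/4x_1x_2 + 5/4x_1 + 9/4x_2 + 9/4
  leading term x_1x_2: subtract (5/4)·h_5 from 5/4x_1x_2 + 5/4x_1 + 9/4x_2 + 9/4 → 81/16x_2 + 81/16
  leading term x_2: subtract (81/16)·h_6 from 81/16x_2 + 81/16 → 0
  remainder 0.

S(f_2,h_5): lcm = x_1x_2^2. S = -x_1x_2 + 9/4x_2^2 - x_1 + 9/4x_2.
  leading term x_1x_2: subtract (-1)·h_5 from -x_1x_2 + 9/4x_2^2 - x_1 + 9/4x_2 → 9/4x_2^2 - 9/4
  leading term x_2^2: subtract (3/4)·f_2 from 9/4x_2^2 - 9/4 → 0
  remainder 0.

S(f_3,h_5): lcm = x_1x_2^2. S = -2x_1x_2 + 9/4x_2^2 - 2x_1 + 9/4x_2.
  leading term x_1x_2: subtract (-2)·h_5 from -2x_1x_2 + 9/4x_2^2 - 2x_1 + 9/4x_2 → 9/4x_2^2 - 9/4x_2 - 9/2
  leading term x_2^2: subtract (3/4)·f_2 from 9/4x_2^2 - 9/4x_2 - 9/2 → -9/4x_2 - 9/4
  leading term x_2: subtract (-9/4)·h_6 from -9/4x_2 - 9/4 → 0
  remainder 0.

S(h_4,h_5): lcm = x_1^2x_2. S = -9/10x_1x_2^2 - x_1^2 + 43/20x_1x_2 + 81/40x_2^2 + 9/4x_1 + 9/40x_2.
  leading term x_1x_2^2: subtract (-3/10x_1)·f_2 from -9/10x_1x_2^2 - x_1^2 + 43/20x_1x_2 + 81/40x_2^2 + 9/4x_1 + 9/40x_2 → -x_1^2 + 43/20x_1x_2 + 81/40x_2^2 + 27/20x_1 + 9/40x_2
  leading term x_1^2: subtract (-81/80)·h_4 from -x_1^2 + 43/20x_1x_2 + 81/40x_2^2 + 27/20x_1 + 9/40x_2 → 5/4x_1x_2 + 81/40x_2^2 + 5/4x_1 + 9/4x_2 + 9/40
  leading term x_1x_2: subtract (5/4)·h_5 from 5/4x_1x_2 + 81/40x_2^2 + 5/4x_1 + 9/4x_2 + 9/40 → 81/40x_2^2 + 81/16x_2 + 243/80
  leading term x_2^2: subtract (27/40)·f_2 from 81/40x_2^2 + 81/16x_2 + 243/80 → 81/16x_2 + 81/16
  leading term x_2: subtract (81/16)·h_6 from 81/16x_2 + 81/16 → 0
  remainder 0.

S(f_1,h_6): lcm = x_1^2x_2. S = -10/9x_1^2 - 8/9x_1 + 2.
  leading term x_1^2: subtract (-9/8)·h_4 from -10/9x_1^2 - 8/9x_1 + 2 → -x_1x_2 - x_1 + 9/4x_2 + 9/4
  leading term x_1x_2: subtract (-1)·h_5 from -x_1x_2 - x_1 + 9/4x_2 + 9/4 → 0
  remainder 0.

S(f_2,h_6): lcm = x_2^2. S = -x_2 - 1.
  leading term x_2: subtract (-1)·h_6 from -x_2 - 1 → 0
  remainder 0.

S(f_3,h_6): lcm = x_2^2. S = -2x_2 - 2.
  leading term x_2: subtract (-2)·h_6 from -2x_2 - 2 → 0
  remainder 0.

S(h_4,h_6): leading monomials are coprime, so the S-polynomial reduces to 0 (Buchberger's first criterion).
S(h_5,h_6): lcm = x_1x_2. S = -9/4x_2 - 9/4.
  leading term x_2: subtract (-9/4)·h_6 from -9/4x_2 - 9/4 → 0
  remainder 0.

Every S-polynomial of the final basis reduces to 0, so we have a Gröbner basis.
Inter-reduce: drop elements whose leading term is divisible by another's, tail-reduce, and make monic.
Reduced Gröbner basis: {x_1^2 + 4/5x_1 - 9/5, x_2 + 1}.
Label its elements g_1 = x_1^2 + 4/5x_1 - 9/5, g_2 = x_2 + 1.

Reduce p = -9x_1^2 - 36/5x_1 - 3x_2 + 66/5 modulo G:
  leading term x_1^2: subtract (-9)·g_1 from -9x_1^2 - 36/5x_1 - 3x_2 + 66/5 → -3x_2 - 3
  leading term x_2: subtract (-3)·g_2 from -3x_2 - 3 → 0
  normal form = 0.
Since the normal form is 0, p ∈ I.

-9x_1^2 - 36/5x_1 - 3x_2 + 66/5 lies in I (it reduces to 0).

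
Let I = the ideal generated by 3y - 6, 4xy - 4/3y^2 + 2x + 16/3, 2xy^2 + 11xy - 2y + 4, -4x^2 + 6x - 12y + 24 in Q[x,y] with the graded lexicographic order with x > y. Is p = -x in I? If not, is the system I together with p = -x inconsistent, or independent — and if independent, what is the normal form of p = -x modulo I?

-x lies in I (it reduces to 0).

First compute the reduced Gröbner basis of I by Buchberger's algorithm.
f_1 = 3y - 6, LT = y.
f_2 = 4xy - 4/3y^2 + 2x + 16/3, LT = xy.
f_3 = 2xy^2 + 11xy - 2y + 4, LT = xy^2.
f_4 = -4x^2 + 6x - 12y + 24, LT = x^2.

S(f_1,f_2): lcm = xy. S = 1/3y^2 - 5/2x - 4/3.
  leading term y^2: subtract (1/9y)·f_1 from 1/3y^2 - 5/2x - 4/3 → -5/2x + 2/3y - 4/3
  leading term x: no divisor's leading term divides it; move -5/2x to the remainder.
  leading term y: subtract (2/9)·f_1 from 2/3y - 4/3 → 0
  remainder -5/2x ≠ 0; add h_5 = -5/2x to the basis.

S(f_1,f_3): lcm = xy^2. S = -15/2xy + y - 2.
  leading term xy: subtract (-5/2x)·f_1 from -15/2xy + y - 2 → -15x + y - 2
  leading term x: subtract (6)·h_5 from -15x + y - 2 → y - 2
  leading term y: subtract (1/3)·f_1 from y - 2 → 0
  remainder 0.

S(f_1,f_4): leading monomials are coprime, so the S-polynomial reduces to 0 (Buchberger's first criterion).
S(f_2,f_3): lcm = xy^2. S = -1/3y^3 - 5xy + 7/3y - 2.
  leading term y^3: subtract (-1/9y^2)·f_1 from -1/3y^3 - 5xy + 7/3y - 2 → -5xy - 2/3y^2 + 7/3y - 2
  leading term xy: subtract (-5/3x)·f_1 from -5xy - 2/3y^2 + 7/3y - 2 → -2/3y^2 - 10x + 7/3y - 2
  leading term y^2: subtract (-2/9y)·f_1 from -2/3y^2 - 10x + 7/3y - 2 → -10x + y - 2
  leading term x: subtract (4)·h_5 from -10x + y - 2 → y - 2
  leading term y: subtract (1/3)·f_1 from y - 2 → 0
  remainder 0.

S(f_2,f_4): lcm = x^2y. S = -1/3xy^2 + 1/2x^2 + 3/2xy - 3y^2 + 4/3x + 6y.
  leading term xy^2: subtract (-1/9xy)·f_1 from -1/3xy^2 + 1/2x^2 + 3/2xy - 3y^2 + 4/3x + 6y → 1/2x^2 + 5/6xy - 3y^2 + 4/3x + 6y
  leading term x^2: subtract (-1/8)·f_4 from 1/2x^2 + 5/6xy - 3y^2 + 4/3x + 6y → 5/6xy - 3y^2 + 25/12x + 9/2y + 3
  leading term xy: subtract (5/18x)·f_1 from 5/6xy - 3y^2 + 25/12x + 9/2y + 3 → -3y^2 + 15/4x + 9/2y + 3
  leading term y^2: subtract (-y)·f_1 from -3y^2 + 15/4x + 9/2y + 3 → 15/4x - 3/2y + 3
  leading term x: subtract (-3/2)·h_5 from 15/4x - 3/2y + 3 → -3/2y + 3
  leading term y: subtract (-1/2)·f_1 from -3/2y + 3 → 0
  remainder 0.

S(f_3,f_4): lcm = x^2y^2. S = 11/2x^2y + 3/2xy^2 - 3y^3 - xy + 6y^2 + 2x.
  leading term x^2y: subtract (11/6x^2)·f_1 from 11/2x^2y + 3/2xy^2 - 3y^3 - xy + 6y^2 + 2x → 3/2xy^2 - 3y^3 + 11x^2 - xy + 6y^2 + 2x
  leading term xy^2: subtract (1/2xy)·f_1 from 3/2xy^2 - 3y^3 + 11x^2 - xy + 6y^2 + 2x → -3y^3 + 11x^2 + 2xy + 6y^2 + 2x
  leading term y^3: subtract (-y^2)·f_1 from -3y^3 + 11x^2 + 2xy + 6y^2 + 2x → 11x^2 + 2xy + 2x
  leading term x^2: subtract (-11/4)·f_4 from 11x^2 + 2xy + 2x → 2xy + 37/2x - 33y + 66
  leading term xy: subtract (2/3x)·f_1 from 2xy + 37/2x - 33y + 66 → 45/2x - 33y + 66
  leading term x: subtract (-9)·h_5 from 45/2x - 33y + 66 → -33y + 66
  leading term y: subtract (-11)·f_1 from -33y + 66 → 0
  remainder 0.

S(f_1,h_5): leading monomials are coprime, so the S-polynomial reduces to 0 (Buchberger's first criterion).
S(f_2,h_5): lcm = xy. S = -1/3y^2 + 1/2x + 4/3.
  leading term y^2: subtract (-1/9y)·f_1 from -1/3y^2 + 1/2x + 4/3 → 1/2x - 2/3y + 4/3
  leading term x: subtract (-1/5)·h_5 from 1/2x - 2/3y + 4/3 → -2/3y + 4/3
  leading term y: subtract (-2/9)·f_1 from -2/3y + 4/3 → 0
  remainder 0.

S(f_3,h_5): lcm = xy^2. S = 11/2xy - y + 2.
  leading term xy: subtract (11/6x)·f_1 from 11/2xy - y + 2 → 11x - y + 2
  leading term x: subtract (-22/5)·h_5 from 11x - y + 2 → -y + 2
  leading term y: subtract (-1/3)·f_1 from -y + 2 → 0
  remainder 0.

S(f_4,h_5): lcm = x^2. S = -3/2x + 3y - 6.
  leading term x: subtract (3/5)·h_5 from -3/2x + 3y - 6 → 3y - 6
  leading term y: subtract (1)·f_1 from 3y - 6 → 0
  remainder 0.

Every S-polynomial of the final basis reduces to 0, so we have a Gröbner basis.
Inter-reduce: drop elements whose leading term is divisible by another's, tail-reduce, and make monic.
Reduced Gröbner basis: {x, y - 2}.
Label its elements g_1 = x, g_2 = y - 2.

Reduce p = -x modulo G:
  leading term x: subtract (-1)·g_1 from -x → 0
  normal form = 0.
Since the normal form is 0, p ∈ I.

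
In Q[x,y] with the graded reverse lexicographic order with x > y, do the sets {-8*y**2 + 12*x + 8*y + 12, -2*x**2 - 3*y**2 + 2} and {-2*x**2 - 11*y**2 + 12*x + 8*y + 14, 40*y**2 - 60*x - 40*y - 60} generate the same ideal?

Since reduced Gröbner bases are canonical representatives of ideals under a given ordering, it suffices to compute and compare them.
Buchberger on the first generating set:
f_1 = -8*y**2 + 12*x + 8*y + 12, LT = y**2.
f_2 = -2*x**2 - 3*y**2 + 2, LT = x**2.

The S-polynomials (S(f_1,f_2)) all reduce to 0 modulo the current basis, so we have a Gröbner basis.
Inter-reduce: drop elements whose leading term is divisible by another's, tail-reduce, and make monic.
Reduced Gröbner basis: {x**2 + 9/4*x + 3/2*y + 5/4, y**2 - 3/2*x - y - 3/2}.

Buchberger on the second generating set:
h_1 = -2*x**2 - 11*y**2 + 12*x + 8*y + 14, LT = x**2.
h_2 = 40*y**2 - 60*x - 40*y - 60, LT = y**2.

The S-polynomials (S(h_1,h_2)) all reduce to 0 modulo the current basis, so we have a Gröbner basis.
Inter-reduce: drop elements whose leading term is divisible by another's, tail-reduce, and make monic.
Reduced Gröbner basis: {x**2 + 9/4*x + 3/2*y + 5/4, y**2 - 3/2*x - y - 3/2}.

Same reduced basis, so the two generating sets span the same ideal.

Yes, the ideals are equal.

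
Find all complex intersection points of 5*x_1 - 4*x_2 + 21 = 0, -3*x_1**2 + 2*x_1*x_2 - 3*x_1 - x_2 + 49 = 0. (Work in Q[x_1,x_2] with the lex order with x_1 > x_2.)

{(-5, -1), (35/2, 217/8)}

Compute a lex Gröbner basis by Buchberger's algorithm.
f_1 = 5*x_1 - 4*x_2 + 21, LT = x_1.
f_2 = -3*x_1**2 + 2*x_1*x_2 - 3*x_1 - x_2 + 49, LT = x_1**2.

S(f_1,f_2): lcm = x_1**2. S = -2/15*x_1*x_2 + 16/5*x_1 - 1/3*x_2 + 49/3.
  leading term x_1*x_2: subtract (-2/75*x_2)·f_1 from -2/15*x_1*x_2 + 16/5*x_1 - 1/3*x_2 + 49/3 → 16/5*x_1 - 8/75*x_2**2 + 17/75*x_2 + 49/3
  leading term x_1: subtract (16/25)·f_1 from 16/5*x_1 - 8/75*x_2**2 + 17/75*x_2 + 49/3 → -8/75*x_2**2 + 209/75*x_2 + 217/75
  leading term x_2**2: no divisor's leading term divides it; move -8/75*x_2**2 to the remainder.
  leading term x_2: no divisor's leading term divides it; move 209/75*x_2 to the remainder.
  leading term 1: no divisor's leading term divides it; move 217/75 to the remainder.
  remainder -8/75*x_2**2 + 209/75*x_2 + 217/75 ≠ 0; add h_3 = -8/75*x_2**2 + 209/75*x_2 + 217/75 to the basis.

The other S-polynomials (S(f_1,h_3), S(f_2,h_3)) all reduce to 0 modulo the current basis, so we have a Gröbner basis.
Inter-reduce: drop elements whose leading term is divisible by another's, tail-reduce, and make monic.
Reduced Gröbner basis: {x_1 - 4/5*x_2 + 21/5, x_2**2 - 209/8*x_2 - 217/8}.

A lex Gröbner basis eliminates variables successively. Here x_2**2 - 209/8*x_2 - 217/8 depends only on x_2, with roots {-1, 217/8}; lifting each root through the earlier basis elements recovers the full solutions.
  x_2 = -1: the earlier basis element becomes x_1 + 5 = 0, giving x_1 = -5 — point (-5, -1).
  x_2 = 217/8: the earlier basis element becomes x_1 - 35/2 = 0, giving x_1 = 35/2 — point (35/2, 217/8).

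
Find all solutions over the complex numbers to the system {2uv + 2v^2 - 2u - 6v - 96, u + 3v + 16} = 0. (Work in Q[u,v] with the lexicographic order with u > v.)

{(-4, -4)}

Compute a lex Gröbner basis by Buchberger's algorithm.
f_1 = 2uv - 2u + 2v^2 - 6v - 96, LT = uv.
f_2 = u + 3v + 16, LT = u.

S(f_1,f_2): lcm = uv. S = -u - 2v^2 - 19v - 48.
  leading term u: subtract (-1)·f_2 from -u - 2v^2 - 19v - 48 → -2v^2 - 16v - 32
  leading term v^2: no divisor's leading term divides it; move -2v^2 to the remainder.
  leading term v: no divisor's leading term divides it; move -16v to the remainder.
  leading term 1: no divisor's leading term divides it; move -32 to the remainder.
  remainder -2v^2 - 16v - 32 ≠ 0; add h_3 = -2v^2 - 16v - 32 to the basis.

The other S-polynomials (S(f_1,h_3), S(f_2,h_3)) all reduce to 0 modulo the current basis, so we have a Gröbner basis.
Inter-reduce: drop elements whose leading term is divisible by another's, tail-reduce, and make monic.
Reduced Gröbner basis: {u + 3v + 16, v^2 + 8v + 16}.

Elimination: the polynomial v^2 + 8v + 16 lies in the elimination ideal for v, so v ∈ {-4}. For each such v, the remaining basis elements (now univariate) give the rest of the solution.
  v = -4: the earlier basis element becomes u + 4 = 0, giving u = -4 — point (-4, -4).
Check: every point annihilates each of the original generators.
Zero-dimensionality of the ideal guarantees finitely many solutions over ℂ.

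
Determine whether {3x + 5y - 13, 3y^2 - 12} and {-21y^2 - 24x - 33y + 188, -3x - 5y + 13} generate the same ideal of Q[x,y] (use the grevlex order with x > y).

Since reduced Gröbner bases are canonical representatives of ideals under a given ordering, it suffices to compute and compare them.
Buchberger on the first generating set:
f_1 = 3x + 5y - 13, LT = x.
f_2 = 3y^2 - 12, LT = y^2.

S(f_1,f_2): leading monomials are coprime, so the S-polynomial reduces to 0 (Buchberger's first criterion).
Every S-polynomial of the final basis reduces to 0, so we have a Gröbner basis.
Inter-reduce: drop elements whose leading term is divisible by another's, tail-reduce, and make monic.
Reduced Gröbner basis: {y^2 - 4, x + 5/3y - 13/3}.

Buchberger on the second generating set:
h_1 = -21y^2 - 24x - 33y + 188, LT = y^2.
h_2 = -3x - 5y + 13, LT = x.

S(h_1,h_2): leading monomials are coprime, so the S-polynomial reduces to 0 (Buchberger's first criterion).
Every S-polynomial of the final basis reduces to 0, so we have a Gröbner basis.
Inter-reduce: drop elements whose leading term is divisible by another's, tail-reduce, and make monic.
Reduced Gröbner basis: {y^2 - 1/3y - 4, x + 5/3y - 13/3}.

The bases are distinct; the ideals are different.
The choice of monomial ordering does not affect the verdict — as long as both bases are computed under the same ordering, their equality decides ideal equality.

No, the ideals differ.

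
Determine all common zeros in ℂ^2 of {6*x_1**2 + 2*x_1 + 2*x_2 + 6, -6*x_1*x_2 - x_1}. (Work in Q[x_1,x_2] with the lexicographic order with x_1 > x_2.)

{(0, -3), (-1/6 - sqrt(33)*I/6, -1/6), (-1/6 + sqrt(33)*I/6, -1/6)}

Compute a lex Gröbner basis by Buchberger's algorithm.
f_1 = 6*x_1**2 + 2*x_1 + 2*x_2 + 6, LT = x_1**2.
f_2 = -6*x_1*x_2 - x_1, LT = x_1*x_2.

S(f_1,f_2): lcm = x_1**2*x_2. S = -1/6*x_1**2 + 1/3*x_1*x_2 + 1/3*x_2**2 + x_2.
  leading term x_1**2: subtract (-1/36)·f_1 from -1/6*x_1**2 + 1/3*x_1*x_2 + 1/3*x_2**2 + x_2 → 1/3*x_1*x_2 + 1/18*x_1 + 1/3*x_2**2 + 19/18*x_2 + 1/6
  leading term x_1*x_2: subtract (-1/18)·f_2 from 1/3*x_1*x_2 + 1/18*x_1 + 1/3*x_2**2 + 19/18*x_2 + 1/6 → 1/3*x_2**2 + 19/18*x_2 + 1/6
  leading term x_2**2: no divisor's leading term divides it; move 1/3*x_2**2 to the remainder.
  leading term x_2: no divisor's leading term divides it; move 19/18*x_2 to the remainder.
  leading term 1: no divisor's leading term divides it; move 1/6 to the remainder.
  remainder 1/3*x_2**2 + 19/18*x_2 + 1/6 ≠ 0; add h_3 = 1/3*x_2**2 + 19/18*x_2 + 1/6 to the basis.

The other S-polynomials (S(f_1,h_3), S(f_2,h_3)) all reduce to 0 modulo the current basis, so we have a Gröbner basis.
Inter-reduce: drop elements whose leading term is divisible by another's, tail-reduce, and make monic.
Reduced Gröbner basis: {x_1**2 + 1/3*x_1 + 1/3*x_2 + 1, x_1*x_2 + 1/6*x_1, x_2**2 + 19/6*x_2 + 1/2}.

The lex basis is triangular: the last element involves only x_2. Solving x_2**2 + 19/6*x_2 + 1/2 = 0 gives x_2 ∈ {-3, -1/6}; substituting each value into the earlier elements determines the remaining variables.
  x_2 = -3: the earlier basis elements become x_1**2 + 1/3*x_1 = 0; -17/6*x_1 = 0, giving x_1 = 0 — point (0, -3).
  x_2 = -1/6: the earlier basis element becomes x_1**2 + 1/3*x_1 + 17/18 = 0, giving x_1 = -1/6 - sqrt(33)*I/6, -1/6 + sqrt(33)*I/6 — points (-1/6 - sqrt(33)*I/6, -1/6), (-1/6 + sqrt(33)*I/6, -1/6).
Check: every point annihilates each of the original generators.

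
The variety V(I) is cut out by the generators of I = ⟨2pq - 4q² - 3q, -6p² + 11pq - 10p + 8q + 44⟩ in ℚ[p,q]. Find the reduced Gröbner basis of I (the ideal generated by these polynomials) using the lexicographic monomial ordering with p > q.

G = {p² + 5/3p - 11/3q² - 49/12q - 22/3, pq - 2q² - 3/2q, q³ + 63/4q² - 31/4q}

Buchberger's algorithm terminates because the ascending chain of leading-term ideals stabilizes.

f_1 = 2pq - 4q² - 3q, LT = pq.
f_2 = -6p² + 11pq - 10p + 8q + 44, LT = p².

S(f_1,f_2): lcm = p²q. S = -⅙pq² - 19/6pq + 4/3q² + 22/3q.
  leading term pq²: subtract (-1/12q)·f_1 from -⅙pq² - 19/6pq + 4/3q² + 22/3q → -19/6pq - ⅓q³ + 13/12q² + 22/3q
  leading term pq: subtract (-19/12)·f_1 from -19/6pq - ⅓q³ + 13/12q² + 22/3q → -⅓q³ - 21/4q² + 31/12q
  leading term q³: no divisor's leading term divides it; move -⅓q³ to the remainder.
  leading term q²: no divisor's leading term divides it; move -21/4q² to the remainder.
  leading term q: no divisor's leading term divides it; move 31/12q to the remainder.
  remainder -⅓q³ - 21/4q² + 31/12q ≠ 0; add g_3 = -⅓q³ - 21/4q² + 31/12q to the basis.

S(f_1,g_3): lcm = pq³. S = -63/4pq² + 31/4pq - 2q⁴ - 3/2q³.
  leading term pq²: subtract (-63/8q)·f_1 from -63/4pq² + 31/4pq - 2q⁴ - 3/2q³ → 31/4pq - 2q⁴ - 33q³ - 189/8q²
  leading term pq: subtract (31/8)·f_1 from 31/4pq - 2q⁴ - 33q³ - 189/8q² → -2q⁴ - 33q³ - 65/8q² + 93/8q
  leading term q⁴: subtract (6q)·g_3 from -2q⁴ - 33q³ - 65/8q² + 93/8q → -3/2q³ - 189/8q² + 93/8q
  leading term q³: subtract (9/2)·g_3 from -3/2q³ - 189/8q² + 93/8q → 0
  remainder 0.

S(f_2,g_3): leading monomials are coprime, so the S-polynomial reduces to 0 (Buchberger's first criterion).
Every S-polynomial of the final basis reduces to 0, so we have a Gröbner basis.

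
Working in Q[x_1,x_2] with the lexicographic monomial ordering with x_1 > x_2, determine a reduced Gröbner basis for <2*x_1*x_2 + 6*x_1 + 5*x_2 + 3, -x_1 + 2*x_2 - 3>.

The reduced Gröbner basis is the canonical form of the ideal for this ordering.

f_1 = 2*x_1*x_2 + 6*x_1 + 5*x_2 + 3, LT = x_1*x_2.
f_2 = -x_1 + 2*x_2 - 3, LT = x_1.

S(f_1,f_2): lcm = x_1*x_2. S = 3*x_1 + 2*x_2**2 - 1/2*x_2 + 3/2.
  leading term x_1: subtract (-3)·f_2 from 3*x_1 + 2*x_2**2 - 1/2*x_2 + 3/2 → 2*x_2**2 + 11/2*x_2 - 15/2
  leading term x_2**2: no divisor's leading term divides it; move 2*x_2**2 to the remainder.
  leading term x_2: no divisor's leading term divides it; move 11/2*x_2 to the remainder.
  leading term 1: no divisor's leading term divides it; move -15/2 to the remainder.
  remainder 2*x_2**2 + 11/2*x_2 - 15/2 ≠ 0; add g_3 = 2*x_2**2 + 11/2*x_2 - 15/2 to the basis.

The other S-polynomials (S(f_1,g_3), S(f_2,g_3)) all reduce to 0 modulo the current basis, so we have a Gröbner basis.
Inter-reduce: drop elements whose leading term is divisible by another's, tail-reduce, and make monic.

G = {x_1 - 2*x_2 + 3, x_2**2 + 11/4*x_2 - 15/4}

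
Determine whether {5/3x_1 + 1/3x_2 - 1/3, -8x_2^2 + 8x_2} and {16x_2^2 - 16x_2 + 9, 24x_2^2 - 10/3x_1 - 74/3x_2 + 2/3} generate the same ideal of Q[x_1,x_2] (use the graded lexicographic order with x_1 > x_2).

Equality of ideals is decidable: compute both reduced Gröbner bases (unique for the ordering) and check whether they agree.
Buchberger on the first generating set:
f_1 = 5/3x_1 + 1/3x_2 - 1/3, LT = x_1.
f_2 = -8x_2^2 + 8x_2, LT = x_2^2.

The S-polynomials (S(f_1,f_2)) all reduce to 0 modulo the current basis, so we have a Gröbner basis.
Inter-reduce: drop elements whose leading term is divisible by another's, tail-reduce, and make monic.
Reduced Gröbner basis: {x_2^2 - x_2, x_1 + 1/5x_2 - 1/5}.

Buchberger on the second generating set:
h_1 = 16x_2^2 - 16x_2 + 9, LT = x_2^2.
h_2 = 24x_2^2 - 10/3x_1 - 74/3x_2 + 2/3, LT = x_2^2.

S(h_1,h_2): lcm = x_2^2. S = 5/36x_1 + 1/36x_2 + 77/144.
  leading term x_1: no divisor's leading term divides it; move 5/36x_1 to the remainder.
  leading term x_2: no divisor's leading term divides it; move 1/36x_2 to the remainder.
  leading term 1: no divisor's leading term divides it; move 77/144 to the remainder.
  remainder 5/36x_1 + 1/36x_2 + 77/144 ≠ 0; add k_3 = 5/36x_1 + 1/36x_2 + 77/144 to the basis.

The other S-polynomials (S(h_1,k_3), S(h_2,k_3)) all reduce to 0 modulo the current basis, so we have a Gröbner basis.
Inter-reduce: drop elements whose leading term is divisible by another's, tail-reduce, and make monic.
Reduced Gröbner basis: {x_2^2 - x_2 + 9/16, x_1 + 1/5x_2 + 77/20}.

The bases are distinct; the ideals are different.

No, the ideals differ.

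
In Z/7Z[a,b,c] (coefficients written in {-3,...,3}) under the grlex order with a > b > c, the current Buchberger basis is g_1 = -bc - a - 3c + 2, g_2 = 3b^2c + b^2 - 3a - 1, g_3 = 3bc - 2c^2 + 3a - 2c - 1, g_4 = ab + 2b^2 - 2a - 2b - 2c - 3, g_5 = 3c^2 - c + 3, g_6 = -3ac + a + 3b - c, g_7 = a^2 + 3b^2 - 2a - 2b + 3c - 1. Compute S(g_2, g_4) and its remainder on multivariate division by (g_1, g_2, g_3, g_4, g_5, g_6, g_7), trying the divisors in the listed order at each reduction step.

S(g_2, g_4) = -2b^3c - 2ab^2 + 2abc + 2b^2c + 2bc^2 - a^2 + 3bc + 2a; remainder on division = 0.

lcm(LM(g_2), LM(g_4)) = ab^2c.
S = (lcm/LT(g_2))·g_2 − (lcm/LT(g_4))·g_4 = -2b^3c - 2ab^2 + 2abc + 2b^2c + 2bc^2 - a^2 + 3bc + 2a.
Reduce S modulo (g_1, g_2, g_3, g_4, g_5, g_6, g_7) in that order:
  leading term b^3c: subtract (2b^2)·g_1 from -2b^3c - 2ab^2 + 2abc + 2b^2c + 2bc^2 - a^2 + 3bc + 2a → 2abc + b^2c + 2bc^2 - a^2 + 3b^2 + 3bc + 2a
  leading term abc: subtract (-2a)·g_1 from 2abc + b^2c + 2bc^2 - a^2 + 3b^2 + 3bc + 2a → b^2c + 2bc^2 - 3a^2 + ac + 3b^2 + 3bc - a
  leading term b^2c: subtract (-b)·g_1 from b^2c + 2bc^2 - 3a^2 + ac + 3b^2 + 3bc - a → 2bc^2 - 3a^2 - ab + ac + 3b^2 - a + 2b
  leading term bc^2: subtract (-2c)·g_1 from 2bc^2 - 3a^2 - ab + ac + 3b^2 - a + 2b → -3a^2 - ab - ac + 3b^2 + c^2 - a + 2b - 3c
  leading term a^2: subtract (-3)·g_7 from -3a^2 - ab - ac + 3b^2 + c^2 - a + 2b - 3c → -ab - ac - 2b^2 + c^2 + 3b - c - 3
  leading term ab: subtract (-1)·g_4 from -ab - ac - 2b^2 + c^2 + 3b - c - 3 → -ac + c^2 - 2a + b - 3c + 1
  leading term ac: subtract (-2)·g_6 from -ac + c^2 - 2a + b - 3c + 1 → c^2 + 2c + 1
  leading term c^2: subtract (-2)·g_5 from c^2 + 2c + 1 → 0
The remainder is 0, so this S-polynomial contributes no new basis element.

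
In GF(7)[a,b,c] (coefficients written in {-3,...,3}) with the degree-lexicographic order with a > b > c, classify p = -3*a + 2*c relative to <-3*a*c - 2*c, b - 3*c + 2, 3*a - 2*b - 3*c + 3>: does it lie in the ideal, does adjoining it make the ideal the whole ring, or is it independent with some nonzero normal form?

First compute the reduced Gröbner basis of I by Buchberger's algorithm.
f_1 = -3*a*c - 2*c, LT = a*c.
f_2 = b - 3*c + 2, LT = b.
f_3 = 3*a - 2*b - 3*c + 3, LT = a.

S(f_1,f_3): lcm = a*c. S = 3*b*c + c**2 + 2*c.
  leading term b*c: subtract (3*c)·f_2 from 3*b*c + c**2 + 2*c → 3*c**2 + 3*c
  leading term c**2: no divisor's leading term divides it; move 3*c**2 to the remainder.
  leading term c: no divisor's leading term divides it; move 3*c to the remainder.
  remainder 3*c**2 + 3*c ≠ 0; add h_4 = 3*c**2 + 3*c to the basis.

The other S-polynomials (S(f_1,f_2), S(f_2,f_3), S(f_1,h_4), S(f_2,h_4), S(f_3,h_4)) all reduce to 0 modulo the current basis, so we have a Gröbner basis.
Inter-reduce: drop elements whose leading term is divisible by another's, tail-reduce, and make monic.
Reduced Gröbner basis: {c**2 + c, a - 3*c, b - 3*c + 2}.
Label its elements g_1 = c**2 + c, g_2 = a - 3*c, g_3 = b - 3*c + 2.

Reduce p = -3*a + 2*c modulo G:
  leading term a: subtract (-3)·g_2 from -3*a + 2*c → 0
  normal form = 0.
Since the normal form is 0, p ∈ I.

-3*a + 2*c lies in I (it reduces to 0).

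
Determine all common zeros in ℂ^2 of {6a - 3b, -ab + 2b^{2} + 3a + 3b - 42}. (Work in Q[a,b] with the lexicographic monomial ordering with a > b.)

{(-7/2, -7), (2, 4)}

Compute a lex Gröbner basis by Buchberger's algorithm.
f_1 = 6a - 3b, LT = a.
f_2 = -ab + 3a + 2b^{2} + 3b - 42, LT = ab.

S(f_1,f_2): lcm = ab. S = 3a + \tfrac{3}{2}b^{2} + 3b - 42.
  leading term a: subtract (\tfrac{1}{2})·f_1 from 3a + \tfrac{3}{2}b^{2} + 3b - 42 → \tfrac{3}{2}b^{2} + \tfrac{9}{2}b - 42
  leading term b^{2}: no divisor's leading term divides it; move \tfrac{3}{2}b^{2} to the remainder.
  leading term b: no divisor's leading term divides it; move \tfrac{9}{2}b to the remainder.
  leading term 1: no divisor's leading term divides it; move -42 to the remainder.
  remainder \tfrac{3}{2}b^{2} + \tfrac{9}{2}b - 42 ≠ 0; add h_3 = \tfrac{3}{2}b^{2} + \tfrac{9}{2}b - 42 to the basis.

S(f_1,h_3): leading monomials are coprime, so the S-polynomial reduces to 0 (Buchberger's first criterion).
S(f_2,h_3): lcm = ab^{2}. S = -6ab + 28a - 2b^{3} - 3b^{2} + 42b.
  leading term ab: subtract (-b)·f_1 from -6ab + 28a - 2b^{3} - 3b^{2} + 42b → 28a - 2b^{3} - 6b^{2} + 42b
  leading term a: subtract (\tfrac{14}{3})·f_1 from 28a - 2b^{3} - 6b^{2} + 42b → -2b^{3} - 6b^{2} + 56b
  leading term b^{3}: subtract (-\tfrac{4}{3}b)·h_3 from -2b^{3} - 6b^{2} + 56b → 0
  remainder 0.

Every S-polynomial of the final basis reduces to 0, so we have a Gröbner basis.
Inter-reduce: drop elements whose leading term is divisible by another's, tail-reduce, and make monic.
Reduced Gröbner basis: {a - \tfrac{1}{2}b, b^{2} + 3b - 28}.

From the last basis element, b^{2} + 3b - 28 = 0, so b takes values in {-7, 4}. Each choice, substituted upward through the basis, yields the corresponding point(s) of the solution set.
  b = -7: the earlier basis element becomes a + \tfrac{7}{2} = 0, giving a = -7/2 — point (-7/2, -7).
  b = 4: the earlier basis element becomes a - 2 = 0, giving a = 2 — point (2, 4).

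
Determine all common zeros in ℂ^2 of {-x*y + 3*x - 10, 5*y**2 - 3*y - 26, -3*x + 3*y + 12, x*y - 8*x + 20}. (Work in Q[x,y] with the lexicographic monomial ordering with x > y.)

Compute a lex Gröbner basis by Buchberger's algorithm.
f_1 = -x*y + 3*x - 10, LT = x*y.
f_2 = 5*y**2 - 3*y - 26, LT = y**2.
f_3 = -3*x + 3*y + 12, LT = x.
f_4 = x*y - 8*x + 20, LT = x*y.

S(f_1,f_2): lcm = x*y**2. S = -12/5*x*y + 26/5*x + 10*y.
  leading term x*y: subtract (12/5)·f_1 from -12/5*x*y + 26/5*x + 10*y → -2*x + 10*y + 24
  leading term x: subtract (2/3)·f_3 from -2*x + 10*y + 24 → 8*y + 16
  leading term y: no divisor's leading term divides it; move 8*y to the remainder.
  leading term 1: no divisor's leading term divides it; move 16 to the remainder.
  remainder 8*y + 16 ≠ 0; add h_5 = 8*y + 16 to the basis.

The other S-polynomials (S(f_1,f_3), S(f_1,f_4), S(f_2,f_3), S(f_2,f_4), S(f_3,f_4), S(f_1,h_5), S(f_2,h_5), S(f_3,h_5), S(f_4,h_5)) all reduce to 0 modulo the current basis, so we have a Gröbner basis.
Inter-reduce: drop elements whose leading term is divisible by another's, tail-reduce, and make monic.
Reduced Gröbner basis: {x - 2, y + 2}.

The lex basis is triangular: the last element involves only y. Solving y + 2 = 0 gives y ∈ {-2}; substituting each value into the earlier elements determines the remaining variables.
  y = -2: the earlier basis element becomes x - 2 = 0, giving x = 2 — point (2, -2).
This is the nonlinear analogue of row-reducing a linear system.

{(2, -2)}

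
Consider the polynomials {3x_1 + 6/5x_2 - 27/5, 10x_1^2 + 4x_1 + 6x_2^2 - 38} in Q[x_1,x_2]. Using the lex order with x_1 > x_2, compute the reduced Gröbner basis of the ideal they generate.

G = {x_1 + 2/5x_2 - 9/5, x_2^2 - 40/19x_2 + 4/19}

f_1 = 3x_1 + 6/5x_2 - 27/5, LT = x_1.
f_2 = 10x_1^2 + 4x_1 + 6x_2^2 - 38, LT = x_1^2.

S(f_1,f_2): lcm = x_1^2. S = 2/5x_1x_2 - 11/5x_1 - 3/5x_2^2 + 19/5.
  leading term x_1x_2: subtract (2/15x_2)·f_1 from 2/5x_1x_2 - 11/5x_1 - 3/5x_2^2 + 19/5 → -11/5x_1 - 19/25x_2^2 + 18/25x_2 + 19/5
  leading term x_1: subtract (-11/15)·f_1 from -11/5x_1 - 19/25x_2^2 + 18/25x_2 + 19/5 → -19/25x_2^2 + 8/5x_2 - 4/25
  leading term x_2^2: no divisor's leading term divides it; move -19/25x_2^2 to the remainder.
  leading term x_2: no divisor's leading term divides it; move 8/5x_2 to the remainder.
  leading term 1: no divisor's leading term divides it; move -4/25 to the remainder.
  remainder -19/25x_2^2 + 8/5x_2 - 4/25 ≠ 0; add g_3 = -19/25x_2^2 + 8/5x_2 - 4/25 to the basis.

The other S-polynomials (S(f_1,g_3), S(f_2,g_3)) all reduce to 0 modulo the current basis, so we have a Gröbner basis.
Inter-reduce: drop elements whose leading term is divisible by another's, tail-reduce, and make monic.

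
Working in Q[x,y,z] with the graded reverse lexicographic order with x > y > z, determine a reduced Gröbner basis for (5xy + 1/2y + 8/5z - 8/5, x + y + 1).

G = {y^2 + 9/10y - 8/25z + 8/25, x + y + 1}

f_1 = 5xy + 1/2y + 8/5z - 8/5, LT = xy.
f_2 = x + y + 1, LT = x.

S(f_1,f_2): lcm = xy. S = -y^2 - 9/10y + 8/25z - 8/25.
  leading term y^2: no divisor's leading term divides it; move -y^2 to the remainder.
  leading term y: no divisor's leading term divides it; move -9/10y to the remainder.
  leading term z: no divisor's leading term divides it; move 8/25z to the remainder.
  leading term 1: no divisor's leading term divides it; move -8/25 to the remainder.
  remainder -y^2 - 9/10y + 8/25z - 8/25 ≠ 0; add g_3 = -y^2 - 9/10y + 8/25z - 8/25 to the basis.

S(f_1,g_3): lcm = xy^2. S = -9/10xy + 1/10y^2 + 8/25xz + 8/25yz - 8/25x - 8/25y.
  leading term xy: subtract (-9/50)·f_1 from -9/10xy + 1/10y^2 + 8/25xz + 8/25yz - 8/25x - 8/25y → 1/10y^2 + 8/25xz + 8/25yz - 8/25x - 23/100y + 36/125z - 36/125
  leading term y^2: subtract (-1/10)·g_3 from 1/10y^2 + 8/25xz + 8/25yz - 8/25x - 23/100y + 36/125z - 36/125 → 8/25xz + 8/25yz - 8/25x - 8/25y + 8/25z - 8/25
  leading term xz: subtract (8/25z)·f_2 from 8/25xz + 8/25yz - 8/25x - 8/25y + 8/25z - 8/25 → -8/25x - 8/25y - 8/25
  leading term x: subtract (-8/25)·f_2 from -8/25x - 8/25y - 8/25 → 0
  remainder 0.

S(f_2,g_3): leading monomials are coprime, so the S-polynomial reduces to 0 (Buchberger's first criterion).
Every S-polynomial of the final basis reduces to 0, so we have a Gröbner basis.
Inter-reduce: drop elements whose leading term is divisible by another's, tail-reduce, and make monic.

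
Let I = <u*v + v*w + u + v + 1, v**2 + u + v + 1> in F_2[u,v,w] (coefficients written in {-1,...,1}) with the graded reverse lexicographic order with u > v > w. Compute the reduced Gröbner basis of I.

f_1 = u*v + v*w + u + v + 1, LT = u*v.
f_2 = v**2 + u + v + 1, LT = v**2.

S(f_1,f_2): lcm = u*v**2. S = v**2*w + u**2 + v**2 + u + v.
  reduce S modulo (f_1, f_2):
  remainder u**2 + u*w + v*w + w + 1 ≠ 0; add g_3 = u**2 + u*w + v*w + w + 1 to the basis.

The other S-polynomials (S(f_1,g_3), S(f_2,g_3)) all reduce to 0 modulo the current basis, so we have a Gröbner basis.

G = {u**2 + u*w + v*w + w + 1, u*v + v*w + u + v + 1, v**2 + u + v + 1}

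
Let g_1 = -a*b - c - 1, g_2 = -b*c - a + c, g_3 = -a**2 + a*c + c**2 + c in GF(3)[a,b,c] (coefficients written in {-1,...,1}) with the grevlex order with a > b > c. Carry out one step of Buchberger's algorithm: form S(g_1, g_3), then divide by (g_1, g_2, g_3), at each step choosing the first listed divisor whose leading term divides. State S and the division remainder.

lcm(LM(g_1), LM(g_3)) = a**2*b.
S = (lcm/LT(g_1))·g_1 − (lcm/LT(g_3))·g_3 = a*b*c + b*c**2 + a*c + b*c + a.
Reduce S modulo (g_1, g_2, g_3) in that order:
  leading term a*b*c: subtract (-c)·g_1 from a*b*c + b*c**2 + a*c + b*c + a → b*c**2 + a*c + b*c - c**2 + a - c
  leading term b*c**2: subtract (-c)·g_2 from b*c**2 + a*c + b*c - c**2 + a - c → b*c + a - c
  leading term b*c: subtract (-1)·g_2 from b*c + a - c → 0
The remainder is 0, so this S-polynomial contributes no new basis element.

S(g_1, g_3) = a*b*c + b*c**2 + a*c + b*c + a; remainder on division = 0.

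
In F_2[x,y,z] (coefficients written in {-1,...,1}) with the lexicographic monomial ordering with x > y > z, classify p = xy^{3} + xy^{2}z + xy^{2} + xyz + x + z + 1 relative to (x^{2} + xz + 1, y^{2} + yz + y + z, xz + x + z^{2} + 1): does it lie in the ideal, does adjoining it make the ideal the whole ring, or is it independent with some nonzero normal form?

First compute the reduced Gröbner basis of I by Buchberger's algorithm.
f_1 = x^{2} + xz + 1, LT = x^{2}.
f_2 = y^{2} + yz + y + z, LT = y^{2}.
f_3 = xz + x + z^{2} + 1, LT = xz.

S(f_1,f_3): lcm = x^{2}z. S = x^{2} + x + z.
  reduce S modulo (f_1, f_2, f_3):
  remainder z^{2} + z ≠ 0; add h_4 = z^{2} + z to the basis.

The other S-polynomials (S(f_1,f_2), S(f_2,f_3), S(f_1,h_4), S(f_2,h_4), S(f_3,h_4)) all reduce to 0 modulo the current basis, so we have a Gröbner basis.
Inter-reduce: drop elements whose leading term is divisible by another's, tail-reduce, and make monic.
Reduced Gröbner basis: {x^{2} + x + z, xz + x + z + 1, y^{2} + yz + y + z, z^{2} + z}.
Label its elements g_1 = x^{2} + x + z, g_2 = xz + x + z + 1, g_3 = y^{2} + yz + y + z, g_4 = z^{2} + z.

Reduce p = xy^{3} + xy^{2}z + xy^{2} + xyz + x + z + 1 modulo G:
  leading term xy^{3}: subtract (xy)·g_3 from xy^{3} + xy^{2}z + xy^{2} + xyz + x + z + 1 → x + z + 1
  leading term x: no divisor's leading term divides it; move x to the remainder.
  leading term z: no divisor's leading term divides it; move z to the remainder.
  leading term 1: no divisor's leading term divides it; move 1 to the remainder.
  normal form = x + z + 1.
The normal form is nonzero, so p ∉ I. Since p minus its normal form lies in I, I + (p) = I + (r) where r = x + z + 1; decide whether this ideal is the whole ring.
Run Buchberger on G together with r (pairs among the g_i already reduce to 0 since G is a Gröbner basis):
g_1 = x^{2} + x + z, LT = x^{2}.
g_2 = xz + x + z + 1, LT = xz.
g_3 = y^{2} + yz + y + z, LT = y^{2}.
g_4 = z^{2} + z, LT = z^{2}.
r = x + z + 1, LT = x.

S(g_1,r): lcm = x^{2}. S = xz + z.
  reduce S modulo (g_1, g_2, g_3, g_4, r):
  remainder z ≠ 0; add m_6 = z to the basis.

The other S-polynomials (S(g_1,g_2), S(g_1,g_3), S(g_1,g_4), S(g_2,g_3), S(g_2,g_4), S(g_2,r), S(g_3,g_4), S(g_3,r), S(g_4,r), S(g_1,m_6), S(g_2,m_6), S(g_3,m_6), S(g_4,m_6), S(r,m_6)) all reduce to 0 modulo the current basis, so we have a Gröbner basis.
Inter-reduce: drop elements whose leading term is divisible by another's, tail-reduce, and make monic.
Reduced Gröbner basis: {x + 1, y^{2} + y, z}.
The reduced Gröbner basis of I + (p) is {x + 1, y^{2} + y, z} ≠ {1}, a proper ideal, so the enlarged system stays consistent: p is independent of I, with normal form x + z + 1.

xy^{3} + xy^{2}z + xy^{2} + xyz + x + z + 1 is independent of I; its normal form modulo I is x + z + 1.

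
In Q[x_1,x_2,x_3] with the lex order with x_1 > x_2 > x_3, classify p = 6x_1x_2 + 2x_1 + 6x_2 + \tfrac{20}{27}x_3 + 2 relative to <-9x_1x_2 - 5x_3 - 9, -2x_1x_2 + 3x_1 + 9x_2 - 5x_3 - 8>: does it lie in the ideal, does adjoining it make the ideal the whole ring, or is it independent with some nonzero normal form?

First compute the reduced Gröbner basis of I by Buchberger's algorithm.
f_1 = -9x_1x_2 - 5x_3 - 9, LT = x_1x_2.
f_2 = -2x_1x_2 + 3x_1 + 9x_2 - 5x_3 - 8, LT = x_1x_2.

S(f_1,f_2): lcm = x_1x_2. S = \tfrac{3}{2}x_1 + \tfrac{9}{2}x_2 - \tfrac{35}{18}x_3 - 3.
  reduce S modulo (f_1, f_2):
  remainder \tfrac{3}{2}x_1 + \tfrac{9}{2}x_2 - \tfrac{35}{18}x_3 - 3 ≠ 0; add h_3 = \tfrac{3}{2}x_1 + \tfrac{9}{2}x_2 - \tfrac{35}{18}x_3 - 3 to the basis.

S(f_1,h_3): lcm = x_1x_2. S = -3x_2^{2} + \tfrac{35}{27}x_2x_3 + 2x_2 + \tfrac{5}{9}x_3 + 1.
  reduce S modulo (f_1, f_2, h_3):
  remainder -3x_2^{2} + \tfrac{35}{27}x_2x_3 + 2x_2 + \tfrac{5}{9}x_3 + 1 ≠ 0; add h_4 = -3x_2^{2} + \tfrac{35}{27}x_2x_3 + 2x_2 + \tfrac{5}{9}x_3 + 1 to the basis.

The other S-polynomials (S(f_2,h_3), S(f_1,h_4), S(f_2,h_4), S(h_3,h_4)) all reduce to 0 modulo the current basis, so we have a Gröbner basis.
Inter-reduce: drop elements whose leading term is divisible by another's, tail-reduce, and make monic.
Reduced Gröbner basis: {x_1 + 3x_2 - \tfrac{35}{27}x_3 - 2, x_2^{2} - \tfrac{35}{81}x_2x_3 - \tfrac{2}{3}x_2 - \tfrac{5}{27}x_3 - \tfrac{1}{3}}.
Label its elements g_1 = x_1 + 3x_2 - \tfrac{35}{27}x_3 - 2, g_2 = x_2^{2} - \tfrac{35}{81}x_2x_3 - \tfrac{2}{3}x_2 - \tfrac{5}{27}x_3 - \tfrac{1}{3}.

Reduce p = 6x_1x_2 + 2x_1 + 6x_2 + \tfrac{20}{27}x_3 + 2 modulo G:
  leading term x_1x_2: subtract (6x_2)·g_1 from 6x_1x_2 + 2x_1 + 6x_2 + \tfrac{20}{27}x_3 + 2 → 2x_1 - 18x_2^{2} + \tfrac{70}{9}x_2x_3 + 18x_2 + \tfrac{20}{27}x_3 + 2
  leading term x_1: subtract (2)·g_1 from 2x_1 - 18x_2^{2} + \tfrac{70}{9}x_2x_3 + 18x_2 + \tfrac{20}{27}x_3 + 2 → -18x_2^{2} + \tfrac{70}{9}x_2x_3 + 12x_2 + \tfrac{10}{3}x_3 + 6
  leading term x_2^{2}: subtract (-18)·g_2 from -18x_2^{2} + \tfrac{70}{9}x_2x_3 + 12x_2 + \tfrac{10}{3}x_3 + 6 → 0
  normal form = 0.
Since the normal form is 0, p ∈ I.

6x_1x_2 + 2x_1 + 6x_2 + \tfrac{20}{27}x_3 + 2 lies in I (it reduces to 0).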